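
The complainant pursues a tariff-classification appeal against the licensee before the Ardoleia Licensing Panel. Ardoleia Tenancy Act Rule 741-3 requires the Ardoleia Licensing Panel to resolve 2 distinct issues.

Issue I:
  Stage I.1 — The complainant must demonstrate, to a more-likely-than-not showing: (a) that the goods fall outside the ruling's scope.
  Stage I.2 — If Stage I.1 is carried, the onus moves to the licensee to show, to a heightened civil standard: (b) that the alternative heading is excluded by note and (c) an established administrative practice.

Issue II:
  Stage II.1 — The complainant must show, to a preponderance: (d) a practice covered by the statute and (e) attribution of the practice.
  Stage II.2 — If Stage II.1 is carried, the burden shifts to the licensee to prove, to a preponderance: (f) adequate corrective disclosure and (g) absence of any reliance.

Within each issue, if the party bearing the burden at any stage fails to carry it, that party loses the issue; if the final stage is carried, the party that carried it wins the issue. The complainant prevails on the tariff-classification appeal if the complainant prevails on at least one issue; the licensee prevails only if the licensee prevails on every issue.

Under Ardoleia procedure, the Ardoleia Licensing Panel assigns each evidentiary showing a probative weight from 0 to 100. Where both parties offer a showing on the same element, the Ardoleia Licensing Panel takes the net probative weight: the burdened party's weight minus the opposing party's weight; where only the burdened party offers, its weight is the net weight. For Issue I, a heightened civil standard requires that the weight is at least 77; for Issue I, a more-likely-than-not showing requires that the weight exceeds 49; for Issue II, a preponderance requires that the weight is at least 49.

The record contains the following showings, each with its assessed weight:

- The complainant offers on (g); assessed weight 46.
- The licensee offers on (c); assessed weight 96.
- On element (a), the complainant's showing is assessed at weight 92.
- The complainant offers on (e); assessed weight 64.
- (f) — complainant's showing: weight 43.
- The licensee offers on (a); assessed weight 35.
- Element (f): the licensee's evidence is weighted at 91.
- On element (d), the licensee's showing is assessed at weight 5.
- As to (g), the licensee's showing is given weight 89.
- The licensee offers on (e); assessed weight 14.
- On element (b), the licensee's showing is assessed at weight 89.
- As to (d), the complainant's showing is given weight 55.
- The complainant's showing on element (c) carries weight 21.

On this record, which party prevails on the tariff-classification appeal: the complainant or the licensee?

complainant

— Issue I —
At Stage I.1 the complainant must meet a more-likely-than-not showing (weight exceeds 49): on (a) the weight is 92 less the opposing 35 gives net 57, which does exceed 49, so (a) meets the standard.
  The complainant carries Stage I.1; the licensee now bears the burden.
At Stage I.2 the licensee must meet a heightened civil standard (weight is at least 77): on (b) the weight is 89, ≥ 77, so (b) meets the standard; on (c) the weight is 96 less the opposing 21 gives net 75, which does not reach 77, so (c) does not meet the standard.
  Stage I.2 not carried; the licensee fails its burden.
The analysis ends at Stage I.2; the complainant prevails on this issue.
— Issue II —
Stage II.1 — burden on complainant; standard: a preponderance (weight is at least 49).
    (d): 55 − 5 = 50 ≥ 49 [met]
    (e): 64 − 14 = 50 ≥ 49 [met]
  Stage II.1 carried; the burden shifts to the licensee.
Stage II.2 — burden on licensee; standard: a preponderance (weight is at least 49).
    (f): 91 − 43 = 48 < 49 [not met]
    (g): 89 − 46 = 43 < 49 [not met]
  Stage II.2 not carried; the licensee fails its burden.
The complainant prevails on this issue.
Per-issue: Issue I → complainant; Issue II → complainant. The complainant must prevail on at least one issue; overall, the complainant prevails.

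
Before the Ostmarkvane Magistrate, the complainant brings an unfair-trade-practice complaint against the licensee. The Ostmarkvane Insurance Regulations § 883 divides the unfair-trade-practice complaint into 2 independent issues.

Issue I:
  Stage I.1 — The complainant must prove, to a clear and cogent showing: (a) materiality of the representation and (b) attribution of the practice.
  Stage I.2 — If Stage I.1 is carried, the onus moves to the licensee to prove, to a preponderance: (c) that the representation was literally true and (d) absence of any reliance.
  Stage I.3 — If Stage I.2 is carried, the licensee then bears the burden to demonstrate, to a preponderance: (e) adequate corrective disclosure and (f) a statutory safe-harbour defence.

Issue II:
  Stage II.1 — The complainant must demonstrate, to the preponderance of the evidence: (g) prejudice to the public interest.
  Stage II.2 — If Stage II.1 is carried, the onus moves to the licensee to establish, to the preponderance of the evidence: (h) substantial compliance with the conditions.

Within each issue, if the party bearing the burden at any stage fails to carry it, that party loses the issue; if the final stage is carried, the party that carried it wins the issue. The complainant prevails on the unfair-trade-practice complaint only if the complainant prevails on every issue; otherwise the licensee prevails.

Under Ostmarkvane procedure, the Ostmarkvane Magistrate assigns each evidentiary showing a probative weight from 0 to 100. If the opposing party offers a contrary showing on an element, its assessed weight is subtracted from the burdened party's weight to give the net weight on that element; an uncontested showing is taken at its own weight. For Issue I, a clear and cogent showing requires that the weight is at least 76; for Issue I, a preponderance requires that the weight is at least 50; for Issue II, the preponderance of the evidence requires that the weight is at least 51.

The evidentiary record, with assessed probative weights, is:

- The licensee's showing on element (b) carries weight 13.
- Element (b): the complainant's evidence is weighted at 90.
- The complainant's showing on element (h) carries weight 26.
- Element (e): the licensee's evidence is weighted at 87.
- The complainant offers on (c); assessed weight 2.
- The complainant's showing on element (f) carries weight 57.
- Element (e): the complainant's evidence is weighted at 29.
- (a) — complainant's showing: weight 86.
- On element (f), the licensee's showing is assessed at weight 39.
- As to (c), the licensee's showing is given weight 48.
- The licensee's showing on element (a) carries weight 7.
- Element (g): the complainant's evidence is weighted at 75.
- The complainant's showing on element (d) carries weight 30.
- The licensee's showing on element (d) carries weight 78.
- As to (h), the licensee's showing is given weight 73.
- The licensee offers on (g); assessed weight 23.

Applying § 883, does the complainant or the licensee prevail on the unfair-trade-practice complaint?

— Issue I —
At Stage I.1 the complainant must meet a clear and cogent showing (weight is at least 76): on (a) the weight is 86 less the opposing 7 gives net 79, ≥ 76, so (a) meets the standard; on (b) the weight is 90 less the opposing 13 gives net 77, which does reach 76, so (b) meets the standard.
  Stage I.1 is satisfied; the onus moves to the licensee.
At Stage I.2 the licensee must meet a preponderance (weight is at least 50): on (c) the weight is 48 less the opposing 2 gives net 46, < 50, so (c) does not meet the standard; on (d) the weight is 78 less the opposing 30 gives net 48, < 50, so (d) does not meet the standard.
  Not every element is met, so the licensee fails to carry Stage I.2.
The analysis ends at Stage I.2; the complainant prevails on this issue.
— Issue II —
Stage II.1 (complainant, the preponderance of the evidence, weight is at least 51): (g) net 75−23=52 ≥ 51 — meets.
  All elements met. The burden passes to the licensee.
Stage II.2 (licensee, the preponderance of the evidence, weight is at least 51): (h) net 73−26=47 < 51 — fails.
  Stage II.2 not carried; the licensee fails its burden.
The complainant prevails on this issue.
Per-issue: Issue I → complainant; Issue II → complainant. The complainant must prevail on every issue; overall, the complainant prevails.

complainant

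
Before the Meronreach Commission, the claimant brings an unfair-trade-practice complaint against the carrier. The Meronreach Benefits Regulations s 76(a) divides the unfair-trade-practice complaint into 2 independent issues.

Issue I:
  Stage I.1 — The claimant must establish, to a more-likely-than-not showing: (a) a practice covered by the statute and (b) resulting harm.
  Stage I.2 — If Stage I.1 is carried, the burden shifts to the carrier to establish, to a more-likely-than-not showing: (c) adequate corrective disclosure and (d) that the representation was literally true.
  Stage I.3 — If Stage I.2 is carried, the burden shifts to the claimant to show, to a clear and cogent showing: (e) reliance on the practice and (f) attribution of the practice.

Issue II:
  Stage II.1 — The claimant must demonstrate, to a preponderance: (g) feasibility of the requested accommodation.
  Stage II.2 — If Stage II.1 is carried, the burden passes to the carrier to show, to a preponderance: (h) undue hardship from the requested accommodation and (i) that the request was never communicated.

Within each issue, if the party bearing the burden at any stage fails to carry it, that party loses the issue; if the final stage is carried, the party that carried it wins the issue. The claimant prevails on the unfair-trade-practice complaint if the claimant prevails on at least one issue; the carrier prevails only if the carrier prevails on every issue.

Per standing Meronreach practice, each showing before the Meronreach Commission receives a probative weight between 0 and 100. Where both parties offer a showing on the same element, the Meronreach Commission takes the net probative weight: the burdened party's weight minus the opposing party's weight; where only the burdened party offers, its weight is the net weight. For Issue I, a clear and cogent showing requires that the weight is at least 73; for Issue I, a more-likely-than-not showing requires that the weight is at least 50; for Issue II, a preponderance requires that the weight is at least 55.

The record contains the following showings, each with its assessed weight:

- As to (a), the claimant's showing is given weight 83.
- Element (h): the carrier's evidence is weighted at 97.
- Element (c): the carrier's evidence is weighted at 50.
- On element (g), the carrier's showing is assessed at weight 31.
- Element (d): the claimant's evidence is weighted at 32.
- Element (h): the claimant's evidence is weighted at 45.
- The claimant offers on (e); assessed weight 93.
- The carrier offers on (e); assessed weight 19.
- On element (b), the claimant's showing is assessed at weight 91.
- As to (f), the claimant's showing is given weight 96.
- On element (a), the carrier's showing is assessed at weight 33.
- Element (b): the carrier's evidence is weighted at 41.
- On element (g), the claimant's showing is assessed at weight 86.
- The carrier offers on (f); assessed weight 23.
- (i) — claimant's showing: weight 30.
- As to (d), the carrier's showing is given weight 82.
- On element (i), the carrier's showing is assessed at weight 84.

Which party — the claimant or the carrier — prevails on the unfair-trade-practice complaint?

— Issue I —
Stage I.1 — burden on claimant; standard: a more-likely-than-not showing (weight is at least 50).
    (a): 83 − 33 = 50 ≥ 50 [met]
    (b): 91 − 41 = 50 ≥ 50 [met]
  Stage I.1 carried; the burden shifts to the carrier.
Stage I.2 — burden on carrier; standard: a more-likely-than-not showing (weight is at least 50).
    (c): 50 ≥ 50 [met]
    (d): 82 − 32 = 50 ≥ 50 [met]
  The carrier carries Stage I.2; the claimant now bears the burden.
Stage I.3 — burden on claimant; standard: a clear and cogent showing (weight is at least 73).
    (e): 93 − 19 = 74 ≥ 73 [met]
    (f): 96 − 23 = 73 ≥ 73 [met]
  The claimant carries the last stage.
Every stage carried; the claimant prevails on this issue.
— Issue II —
At Stage II.1 the claimant must meet a preponderance (weight is at least 55): on (g) the weight is 86 less the opposing 31 gives net 55, which does reach 55, so (g) meets the standard.
  The claimant carries Stage II.1; the carrier now bears the burden.
At Stage II.2 the carrier must meet a preponderance (weight is at least 55): on (h) the weight is 97 less the opposing 45 gives net 52, which does not reach 55, so (h) does not meet the standard; on (i) the weight is 84 less the opposing 30 gives net 54, which does not reach 55, so (i) does not meet the standard.
  The carrier does not carry Stage II.2.
So the claimant prevails on this issue.
Per-issue: Issue I → claimant; Issue II → claimant. The claimant must prevail on at least one issue; overall, the claimant prevails.

claimant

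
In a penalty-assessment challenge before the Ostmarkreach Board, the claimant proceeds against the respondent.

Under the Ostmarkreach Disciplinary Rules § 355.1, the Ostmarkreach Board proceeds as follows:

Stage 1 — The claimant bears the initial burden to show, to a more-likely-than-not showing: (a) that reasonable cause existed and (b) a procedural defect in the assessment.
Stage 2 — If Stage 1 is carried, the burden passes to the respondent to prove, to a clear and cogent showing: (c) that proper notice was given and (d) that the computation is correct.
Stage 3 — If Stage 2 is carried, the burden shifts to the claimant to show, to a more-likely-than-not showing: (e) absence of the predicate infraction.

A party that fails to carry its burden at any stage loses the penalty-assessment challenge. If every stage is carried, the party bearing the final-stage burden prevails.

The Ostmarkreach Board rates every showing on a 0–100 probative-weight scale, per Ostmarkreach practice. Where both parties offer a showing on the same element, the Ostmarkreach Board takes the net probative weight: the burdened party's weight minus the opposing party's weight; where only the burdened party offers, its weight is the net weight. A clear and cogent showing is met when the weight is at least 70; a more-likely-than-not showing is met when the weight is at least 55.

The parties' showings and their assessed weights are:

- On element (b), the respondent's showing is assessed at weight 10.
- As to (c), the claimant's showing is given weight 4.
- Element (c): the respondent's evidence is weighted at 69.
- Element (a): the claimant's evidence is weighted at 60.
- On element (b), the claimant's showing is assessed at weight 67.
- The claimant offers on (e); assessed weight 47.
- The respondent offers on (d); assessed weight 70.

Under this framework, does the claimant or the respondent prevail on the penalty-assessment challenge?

claimant

At Stage 1 the claimant must meet a more-likely-than-not showing (weight is at least 55): on (a) the weight is 60, ≥ 55, so (a) meets the standard; on (b) the weight is 67 less the opposing 10 gives net 57, which does reach 55, so (b) meets the standard.
  The claimant carries Stage 1; the respondent now bears the burden.
At Stage 2 the respondent must meet a clear and cogent showing (weight is at least 70): on (c) the weight is 69 less the opposing 4 gives net 65, < 70, so (c) does not meet the standard; on (d) the weight is 70, ≥ 70, so (d) meets the standard.
  Not every element is met, so the respondent fails to carry Stage 2.
So the claimant prevails.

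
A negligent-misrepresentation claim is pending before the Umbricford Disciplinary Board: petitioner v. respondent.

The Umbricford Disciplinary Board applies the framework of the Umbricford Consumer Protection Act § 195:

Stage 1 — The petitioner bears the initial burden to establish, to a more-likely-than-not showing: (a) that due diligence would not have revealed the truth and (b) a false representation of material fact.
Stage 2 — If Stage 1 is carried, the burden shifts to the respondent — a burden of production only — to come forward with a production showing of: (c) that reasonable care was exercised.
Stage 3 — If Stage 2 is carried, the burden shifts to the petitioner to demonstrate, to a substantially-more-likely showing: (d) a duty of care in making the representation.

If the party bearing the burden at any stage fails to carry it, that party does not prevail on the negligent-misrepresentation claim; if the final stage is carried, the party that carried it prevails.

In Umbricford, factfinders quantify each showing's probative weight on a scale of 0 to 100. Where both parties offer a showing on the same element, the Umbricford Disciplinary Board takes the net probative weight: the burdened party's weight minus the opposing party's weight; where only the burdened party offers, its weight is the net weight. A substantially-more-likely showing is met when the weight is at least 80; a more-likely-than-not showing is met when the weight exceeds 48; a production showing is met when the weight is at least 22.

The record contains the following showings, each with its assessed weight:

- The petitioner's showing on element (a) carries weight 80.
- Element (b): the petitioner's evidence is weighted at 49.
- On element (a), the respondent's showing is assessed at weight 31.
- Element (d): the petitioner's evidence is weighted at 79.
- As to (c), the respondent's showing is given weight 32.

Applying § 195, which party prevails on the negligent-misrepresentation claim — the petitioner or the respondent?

Stage 1 (petitioner, a more-likely-than-not showing, weight exceeds 48): (a) net 80−31=49 > 48 — meets; (b) 49 > 48 — meets.
  All elements met. The burden passes to the respondent.
Stage 2 (respondent, a production showing, weight is at least 22): (c) 32 ≥ 22 — meets.
  The respondent carries Stage 2; the petitioner now bears the burden.
Stage 3 (petitioner, a substantially-more-likely showing, weight is at least 80): (d) 79 < 80 — fails.
  Not every element is met, so the petitioner fails to carry Stage 3.
The analysis ends at Stage 3; the respondent prevails.

respondent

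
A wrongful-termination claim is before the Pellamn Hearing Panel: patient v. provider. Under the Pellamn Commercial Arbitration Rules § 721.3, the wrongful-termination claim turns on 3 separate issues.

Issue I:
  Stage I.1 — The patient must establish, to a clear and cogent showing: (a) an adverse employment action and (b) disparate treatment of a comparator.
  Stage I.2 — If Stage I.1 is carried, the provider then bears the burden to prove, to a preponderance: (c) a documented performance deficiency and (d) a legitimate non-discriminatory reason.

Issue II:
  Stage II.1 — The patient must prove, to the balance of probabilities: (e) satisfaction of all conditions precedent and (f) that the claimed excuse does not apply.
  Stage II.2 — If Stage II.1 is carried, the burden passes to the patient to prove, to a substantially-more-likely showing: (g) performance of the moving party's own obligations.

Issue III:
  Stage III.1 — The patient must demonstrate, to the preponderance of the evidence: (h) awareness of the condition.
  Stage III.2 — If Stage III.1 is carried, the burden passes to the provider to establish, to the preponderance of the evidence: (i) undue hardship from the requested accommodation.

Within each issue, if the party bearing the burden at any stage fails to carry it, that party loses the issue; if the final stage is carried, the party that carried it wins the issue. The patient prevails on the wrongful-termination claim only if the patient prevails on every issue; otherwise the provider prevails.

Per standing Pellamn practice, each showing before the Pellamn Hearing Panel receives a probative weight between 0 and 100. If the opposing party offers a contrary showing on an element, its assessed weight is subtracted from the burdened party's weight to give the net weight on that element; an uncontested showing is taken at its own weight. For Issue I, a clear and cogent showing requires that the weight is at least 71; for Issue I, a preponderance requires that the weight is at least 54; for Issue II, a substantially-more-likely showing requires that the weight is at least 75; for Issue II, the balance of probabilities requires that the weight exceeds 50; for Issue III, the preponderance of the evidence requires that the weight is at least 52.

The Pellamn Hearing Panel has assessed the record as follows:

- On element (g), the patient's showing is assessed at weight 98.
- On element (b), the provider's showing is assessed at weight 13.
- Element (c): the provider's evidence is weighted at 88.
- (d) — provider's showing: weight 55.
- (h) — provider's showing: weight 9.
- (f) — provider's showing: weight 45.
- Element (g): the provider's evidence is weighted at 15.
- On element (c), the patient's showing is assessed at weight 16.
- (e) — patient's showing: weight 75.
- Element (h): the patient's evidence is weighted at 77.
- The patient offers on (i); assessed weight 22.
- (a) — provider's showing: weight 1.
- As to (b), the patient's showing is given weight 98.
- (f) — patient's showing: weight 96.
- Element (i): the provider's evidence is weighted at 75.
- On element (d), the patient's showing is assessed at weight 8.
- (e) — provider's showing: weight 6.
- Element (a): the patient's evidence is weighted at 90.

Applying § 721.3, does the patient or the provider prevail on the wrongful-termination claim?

— Issue I —
Stage I.1 — burden on patient; standard: a clear and cogent showing (weight is at least 71).
    (a): 90 − 1 = 89 ≥ 71 [met]
    (b): 98 − 13 = 85 ≥ 71 [met]
  Stage I.1 carried; the burden shifts to the provider.
Stage I.2 — burden on provider; standard: a preponderance (weight is at least 54).
    (c): 88 − 16 = 72 ≥ 54 [met]
    (d): 55 − 8 = 47 < 54 [not met]
  Stage I.2 not carried; the provider fails its burden.
The patient prevails on this issue.
— Issue II —
Stage II.1 (patient, the balance of probabilities, weight exceeds 50): (e) net 75−6=69 > 50 — meets; (f) net 96−45=51 > 50 — meets.
  All elements met. The patient retains the burden for Stage II.2.
Stage II.2 (patient, a substantially-more-likely showing, weight is at least 75): (g) net 98−15=83 ≥ 75 — meets.
  The patient carries the last stage.
Every stage carried; the patient prevails on this issue.
— Issue III —
At Stage III.1 the patient must meet the preponderance of the evidence (weight is at least 52): on (h) the weight is 77 less the opposing 9 gives net 68, ≥ 52, so (h) meets the standard.
  The patient carries Stage III.1; the provider now bears the burden.
At Stage III.2 the provider must meet the preponderance of the evidence (weight is at least 52): on (i) the weight is 75 less the opposing 22 gives net 53, ≥ 52, so (i) meets the standard.
  The provider carries the last stage.
All stages carried — the provider prevails on this issue.
Per-issue: Issue I → patient; Issue II → patient; Issue III → provider. The patient must prevail on every issue; overall, the provider prevails.

provider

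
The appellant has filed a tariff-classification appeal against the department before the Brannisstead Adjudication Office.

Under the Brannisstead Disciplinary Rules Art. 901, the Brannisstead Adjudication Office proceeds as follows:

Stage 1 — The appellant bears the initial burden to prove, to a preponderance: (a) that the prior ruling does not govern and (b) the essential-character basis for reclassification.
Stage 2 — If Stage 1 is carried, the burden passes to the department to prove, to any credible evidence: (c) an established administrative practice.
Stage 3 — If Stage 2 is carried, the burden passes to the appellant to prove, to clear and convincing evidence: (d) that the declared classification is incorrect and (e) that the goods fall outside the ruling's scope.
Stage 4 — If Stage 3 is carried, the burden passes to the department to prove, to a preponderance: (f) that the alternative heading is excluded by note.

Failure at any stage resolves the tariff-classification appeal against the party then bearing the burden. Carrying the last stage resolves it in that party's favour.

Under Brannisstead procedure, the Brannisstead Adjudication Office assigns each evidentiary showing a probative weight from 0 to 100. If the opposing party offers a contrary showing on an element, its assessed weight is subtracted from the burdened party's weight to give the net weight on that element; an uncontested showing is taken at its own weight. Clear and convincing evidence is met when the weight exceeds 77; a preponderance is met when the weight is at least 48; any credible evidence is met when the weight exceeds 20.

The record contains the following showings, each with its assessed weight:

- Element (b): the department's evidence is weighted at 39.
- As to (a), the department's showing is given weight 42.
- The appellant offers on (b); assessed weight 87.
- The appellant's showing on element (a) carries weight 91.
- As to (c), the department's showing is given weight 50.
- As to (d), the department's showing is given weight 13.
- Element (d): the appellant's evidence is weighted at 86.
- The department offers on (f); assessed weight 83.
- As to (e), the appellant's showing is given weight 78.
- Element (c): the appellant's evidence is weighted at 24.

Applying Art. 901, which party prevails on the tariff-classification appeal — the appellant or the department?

department

Stage 1 (appellant, a preponderance, weight is at least 48): (a) net 91−42=49 ≥ 48 — meets; (b) net 87−39=48 ≥ 48 — meets.
  The appellant carries Stage 1; the department now bears the burden.
Stage 2 (department, any credible evidence, weight exceeds 20): (c) net 50−24=26 > 20 — meets.
  All elements met. The burden passes to the appellant.
Stage 3 (appellant, clear and convincing evidence, weight exceeds 77): (d) net 86−13=73 ≤ 77 — fails; (e) 78 > 77 — meets.
  Not every element is met, so the appellant fails to carry Stage 3.
So the department prevails.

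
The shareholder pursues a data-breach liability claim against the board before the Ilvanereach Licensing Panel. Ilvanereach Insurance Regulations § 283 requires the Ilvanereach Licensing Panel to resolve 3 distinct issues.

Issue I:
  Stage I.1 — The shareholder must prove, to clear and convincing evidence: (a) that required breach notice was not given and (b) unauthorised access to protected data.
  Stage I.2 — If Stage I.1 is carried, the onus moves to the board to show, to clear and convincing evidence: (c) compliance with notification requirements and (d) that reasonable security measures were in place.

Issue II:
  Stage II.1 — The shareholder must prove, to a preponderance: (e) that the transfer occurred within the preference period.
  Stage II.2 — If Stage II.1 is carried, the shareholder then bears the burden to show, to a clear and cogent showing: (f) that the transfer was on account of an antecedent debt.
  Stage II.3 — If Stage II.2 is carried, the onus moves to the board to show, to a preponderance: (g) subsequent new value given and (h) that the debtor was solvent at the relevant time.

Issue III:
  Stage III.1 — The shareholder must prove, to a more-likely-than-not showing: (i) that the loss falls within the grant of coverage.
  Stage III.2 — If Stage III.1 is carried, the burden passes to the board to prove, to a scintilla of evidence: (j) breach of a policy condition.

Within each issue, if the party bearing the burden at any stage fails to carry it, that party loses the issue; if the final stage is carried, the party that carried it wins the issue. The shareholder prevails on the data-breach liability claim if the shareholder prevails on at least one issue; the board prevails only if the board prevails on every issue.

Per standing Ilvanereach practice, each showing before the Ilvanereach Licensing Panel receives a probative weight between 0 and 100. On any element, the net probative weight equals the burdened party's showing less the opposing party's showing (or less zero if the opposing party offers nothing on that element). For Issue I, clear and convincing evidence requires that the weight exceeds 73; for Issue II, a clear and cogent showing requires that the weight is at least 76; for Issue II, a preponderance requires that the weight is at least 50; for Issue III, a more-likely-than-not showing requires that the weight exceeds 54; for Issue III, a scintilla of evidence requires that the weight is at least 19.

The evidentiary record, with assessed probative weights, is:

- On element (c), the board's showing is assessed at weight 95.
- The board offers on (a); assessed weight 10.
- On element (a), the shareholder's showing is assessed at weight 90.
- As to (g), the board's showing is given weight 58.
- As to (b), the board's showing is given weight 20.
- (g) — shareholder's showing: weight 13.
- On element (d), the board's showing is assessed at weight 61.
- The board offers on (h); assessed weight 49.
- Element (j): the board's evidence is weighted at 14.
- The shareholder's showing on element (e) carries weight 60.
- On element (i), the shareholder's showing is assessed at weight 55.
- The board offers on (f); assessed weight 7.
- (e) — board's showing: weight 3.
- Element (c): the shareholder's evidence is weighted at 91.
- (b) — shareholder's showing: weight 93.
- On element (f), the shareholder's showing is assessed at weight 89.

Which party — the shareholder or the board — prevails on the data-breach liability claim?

shareholder

— Issue I —
Stage I.1 (shareholder, clear and convincing evidence, weight exceeds 73): (a) net 90−10=80 > 73 — meets; (b) net 93−20=73 ≤ 73 — fails.
  Not every element is met, so the shareholder fails to carry Stage I.1.
So the board prevails on this issue.
— Issue II —
Stage II.1 (shareholder, a preponderance, weight is at least 50): (e) net 60−3=57 ≥ 50 — meets.
  Stage II.1 is satisfied; the shareholder continues to bear the burden.
Stage II.2 (shareholder, a clear and cogent showing, weight is at least 76): (f) net 89−7=82 ≥ 76 — meets.
  Stage II.2 is satisfied; the onus moves to the board.
Stage II.3 (board, a preponderance, weight is at least 50): (g) net 58−13=45 < 50 — fails; (h) 49 < 50 — fails.
  Stage II.3 not carried; the board fails its burden.
The analysis ends at Stage II.3; the shareholder prevails on this issue.
— Issue III —
At Stage III.1 the shareholder must meet a more-likely-than-not showing (weight exceeds 54): on (i) the weight is 55, which does exceed 54, so (i) meets the standard.
  The shareholder carries Stage III.1; the board now bears the burden.
At Stage III.2 the board must meet a scintilla of evidence (weight is at least 19): on (j) the weight is 14, which does not reach 19, so (j) does not meet the standard.
  Stage III.2 not carried; the board fails its burden.
So the shareholder prevails on this issue.
Per-issue: Issue I → board; Issue II → shareholder; Issue III → shareholder. The shareholder must prevail on at least one issue; overall, the shareholder prevails.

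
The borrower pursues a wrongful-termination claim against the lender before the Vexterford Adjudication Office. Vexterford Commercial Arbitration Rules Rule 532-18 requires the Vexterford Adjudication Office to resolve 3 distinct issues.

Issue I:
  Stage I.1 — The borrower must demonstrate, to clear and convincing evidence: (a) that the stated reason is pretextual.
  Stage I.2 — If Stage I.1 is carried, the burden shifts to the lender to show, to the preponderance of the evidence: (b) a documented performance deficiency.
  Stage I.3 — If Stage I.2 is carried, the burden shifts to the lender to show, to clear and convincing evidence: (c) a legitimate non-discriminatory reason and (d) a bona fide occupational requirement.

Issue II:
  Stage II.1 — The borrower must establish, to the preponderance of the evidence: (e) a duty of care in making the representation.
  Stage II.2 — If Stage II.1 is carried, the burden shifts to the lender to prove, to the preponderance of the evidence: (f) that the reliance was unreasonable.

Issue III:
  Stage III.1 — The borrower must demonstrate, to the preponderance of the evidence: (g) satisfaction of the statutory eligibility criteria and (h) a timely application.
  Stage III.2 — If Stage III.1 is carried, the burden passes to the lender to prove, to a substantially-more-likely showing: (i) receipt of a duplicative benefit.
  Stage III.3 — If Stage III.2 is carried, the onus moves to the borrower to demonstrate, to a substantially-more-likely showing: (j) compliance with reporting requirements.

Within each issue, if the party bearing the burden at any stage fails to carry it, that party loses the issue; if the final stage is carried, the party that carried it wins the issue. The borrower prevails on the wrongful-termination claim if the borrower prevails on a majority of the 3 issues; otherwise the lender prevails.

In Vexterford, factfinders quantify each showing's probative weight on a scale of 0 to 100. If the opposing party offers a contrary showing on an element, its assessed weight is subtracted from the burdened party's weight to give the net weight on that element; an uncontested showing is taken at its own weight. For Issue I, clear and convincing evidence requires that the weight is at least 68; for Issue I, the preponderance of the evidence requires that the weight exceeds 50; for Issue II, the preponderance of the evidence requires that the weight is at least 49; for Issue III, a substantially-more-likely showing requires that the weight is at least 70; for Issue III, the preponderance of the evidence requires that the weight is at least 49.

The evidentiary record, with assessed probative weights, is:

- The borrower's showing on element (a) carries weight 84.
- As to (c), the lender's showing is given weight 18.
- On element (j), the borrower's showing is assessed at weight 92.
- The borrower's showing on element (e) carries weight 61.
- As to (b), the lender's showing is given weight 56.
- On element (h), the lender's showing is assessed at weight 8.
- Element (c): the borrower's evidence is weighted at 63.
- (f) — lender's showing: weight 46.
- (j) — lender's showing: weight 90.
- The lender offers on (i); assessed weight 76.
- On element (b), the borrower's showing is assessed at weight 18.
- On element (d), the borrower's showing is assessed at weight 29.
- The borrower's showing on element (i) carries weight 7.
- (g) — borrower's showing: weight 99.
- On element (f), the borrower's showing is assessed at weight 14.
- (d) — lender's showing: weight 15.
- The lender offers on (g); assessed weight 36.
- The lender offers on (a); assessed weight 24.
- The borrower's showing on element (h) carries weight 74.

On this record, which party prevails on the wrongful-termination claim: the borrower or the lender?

— Issue I —
Stage I.1 (borrower, clear and convincing evidence, weight is at least 68): (a) net 84−24=60 < 68 — fails.
  Stage I.1 not carried; the borrower fails its burden.
The analysis ends at Stage I.1; the lender prevails on this issue.
— Issue II —
Stage II.1 (borrower, the preponderance of the evidence, weight is at least 49): (e) 61 ≥ 49 — meets.
  Stage II.1 carried; the burden shifts to the lender.
Stage II.2 (lender, the preponderance of the evidence, weight is at least 49): (f) net 46−14=32 < 49 — fails.
  Stage II.2 not carried; the lender fails its burden.
The analysis ends at Stage II.2; the borrower prevails on this issue.
— Issue III —
At Stage III.1 the borrower must meet the preponderance of the evidence (weight is at least 49): on (g) the weight is 99 less the opposing 36 gives net 63, which does reach 49, so (g) meets the standard; on (h) the weight is 74 less the opposing 8 gives net 66, which does reach 49, so (h) meets the standard.
  Stage III.1 is satisfied; the onus moves to the lender.
At Stage III.2 the lender must meet a substantially-more-likely showing (weight is at least 70): on (i) the weight is 76 less the opposing 7 gives net 69, which does not reach 70, so (i) does not meet the standard.
  The lender does not carry Stage III.2.
The analysis ends at Stage III.2; the borrower prevails on this issue.
Per-issue: Issue I → lender; Issue II → borrower; Issue III → borrower. The borrower must prevail on a majority of issues; overall, the borrower prevails.

borrower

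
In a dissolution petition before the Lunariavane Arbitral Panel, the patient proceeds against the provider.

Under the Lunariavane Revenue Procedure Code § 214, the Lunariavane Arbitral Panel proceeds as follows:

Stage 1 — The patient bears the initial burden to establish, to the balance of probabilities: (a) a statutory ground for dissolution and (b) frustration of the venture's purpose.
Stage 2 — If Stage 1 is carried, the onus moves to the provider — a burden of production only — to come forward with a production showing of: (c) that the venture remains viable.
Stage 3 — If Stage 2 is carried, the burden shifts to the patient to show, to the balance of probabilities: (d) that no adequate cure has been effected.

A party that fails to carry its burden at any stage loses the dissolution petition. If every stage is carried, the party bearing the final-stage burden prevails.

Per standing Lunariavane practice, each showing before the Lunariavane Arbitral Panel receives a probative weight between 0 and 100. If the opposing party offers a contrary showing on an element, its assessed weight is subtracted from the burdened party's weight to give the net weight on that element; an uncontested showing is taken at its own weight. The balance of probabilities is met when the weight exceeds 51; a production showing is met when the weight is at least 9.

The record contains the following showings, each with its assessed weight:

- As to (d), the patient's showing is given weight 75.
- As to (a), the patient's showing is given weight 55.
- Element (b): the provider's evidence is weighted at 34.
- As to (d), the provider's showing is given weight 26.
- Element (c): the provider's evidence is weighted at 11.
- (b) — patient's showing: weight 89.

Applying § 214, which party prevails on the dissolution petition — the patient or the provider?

Stage 1 (patient, the balance of probabilities, weight exceeds 51): (a) 55 > 51 — meets; (b) net 89−34=55 > 51 — meets.
  Stage 1 carried; the burden shifts to the provider.
Stage 2 (provider, a production showing, weight is at least 9): (c) 11 ≥ 9 — meets.
  The provider carries Stage 2; the patient now bears the burden.
Stage 3 (patient, the balance of probabilities, weight exceeds 51): (d) net 75−26=49 ≤ 51 — fails.
  Not every element is met, so the patient fails to carry Stage 3.
So the provider prevails.

provider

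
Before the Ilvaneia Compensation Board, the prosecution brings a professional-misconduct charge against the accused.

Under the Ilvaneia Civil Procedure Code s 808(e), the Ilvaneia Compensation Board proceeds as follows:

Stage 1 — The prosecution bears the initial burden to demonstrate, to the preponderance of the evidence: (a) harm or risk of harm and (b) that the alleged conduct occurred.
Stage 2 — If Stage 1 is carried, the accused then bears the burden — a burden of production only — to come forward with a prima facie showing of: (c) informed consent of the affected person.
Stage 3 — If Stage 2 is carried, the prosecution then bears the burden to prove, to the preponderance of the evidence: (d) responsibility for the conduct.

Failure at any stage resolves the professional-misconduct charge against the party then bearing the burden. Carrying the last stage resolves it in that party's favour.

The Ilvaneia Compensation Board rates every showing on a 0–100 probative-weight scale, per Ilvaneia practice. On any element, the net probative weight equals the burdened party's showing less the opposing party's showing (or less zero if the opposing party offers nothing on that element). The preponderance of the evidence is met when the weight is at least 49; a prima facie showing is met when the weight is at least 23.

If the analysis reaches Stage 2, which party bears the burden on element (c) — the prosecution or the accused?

accused

Stage 2's rule assigns the burden to the accused (to a prima facie showing).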